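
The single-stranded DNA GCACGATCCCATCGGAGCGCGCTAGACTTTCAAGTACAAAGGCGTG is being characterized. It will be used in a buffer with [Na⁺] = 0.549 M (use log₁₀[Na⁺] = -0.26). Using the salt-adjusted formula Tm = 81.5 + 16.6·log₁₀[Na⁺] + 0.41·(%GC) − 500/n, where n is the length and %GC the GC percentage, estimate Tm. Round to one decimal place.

Length n = 46. Base counts: A=12, C=13, G=13, T=8
G+C = 26, so %GC = 26/46 × 100 = 56.522%
Salt term: 16.6 × (-0.26) = -4.316
GC term: 0.41 × 56.522 = 23.174; length term: −500/46 = −10.87
Tm = 81.5 + (-4.316) + 23.174 − 10.87 = 89.488 → 89.5°C

89.5°C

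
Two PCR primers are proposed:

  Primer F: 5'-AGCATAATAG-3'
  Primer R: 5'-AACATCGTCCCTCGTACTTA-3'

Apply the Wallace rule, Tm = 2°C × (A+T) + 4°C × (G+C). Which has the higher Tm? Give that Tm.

Primer R, 58°C

Primer F: A+T=7, G+C=3 → Tm = 2(7)+4(3) = 26°C
Primer R: A+T=11, G+C=9 → Tm = 2(11)+4(9) = 58°C
26°C vs 58°C → primer R is higher.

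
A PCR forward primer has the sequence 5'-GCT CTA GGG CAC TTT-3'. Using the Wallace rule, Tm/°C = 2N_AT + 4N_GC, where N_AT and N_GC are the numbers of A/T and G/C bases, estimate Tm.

46°C

T=5, A=2, C=4, G=4
AT pairs contribute 7, GC pairs contribute 8.
Tm = 2(7) + 4(8) = 14 + 32 = 46°C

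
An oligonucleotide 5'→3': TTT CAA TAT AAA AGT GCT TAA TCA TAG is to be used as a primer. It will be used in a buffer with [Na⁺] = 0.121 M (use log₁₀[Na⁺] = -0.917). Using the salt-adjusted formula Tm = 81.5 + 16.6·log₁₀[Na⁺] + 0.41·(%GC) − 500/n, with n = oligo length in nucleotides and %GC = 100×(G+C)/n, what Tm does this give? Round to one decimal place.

Length n = 27. T=10, G=3, A=11, C=3
G+C = 6, so %GC = 6/27 × 100 = 22.222%
Salt term: 16.6 × (-0.917) = -15.222
GC term: 0.41 × 22.222 = 9.111; length term: −500/27 = −18.519
Tm = 81.5 + (-15.222) + 9.111 − 18.519 = 56.87 → 56.9°C

56.9°C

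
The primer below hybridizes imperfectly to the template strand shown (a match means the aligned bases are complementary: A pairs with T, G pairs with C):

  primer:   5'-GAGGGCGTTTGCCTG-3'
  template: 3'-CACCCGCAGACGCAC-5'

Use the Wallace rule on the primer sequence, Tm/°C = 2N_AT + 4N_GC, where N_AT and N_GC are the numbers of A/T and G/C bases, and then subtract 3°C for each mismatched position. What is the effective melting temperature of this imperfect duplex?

Primer base counts: A=1, T=4, G=7, C=3 → A+T=5, G+C=10
Perfect-match Tm = 2(5) + 4(10) = 10 + 40 = 50°C
Mismatches (positions where the bases are not complementary): 3 (at positions 2, 9, 13)
Effective Tm = 50 − 3×3 = 50 − 9 = 41°C

41°C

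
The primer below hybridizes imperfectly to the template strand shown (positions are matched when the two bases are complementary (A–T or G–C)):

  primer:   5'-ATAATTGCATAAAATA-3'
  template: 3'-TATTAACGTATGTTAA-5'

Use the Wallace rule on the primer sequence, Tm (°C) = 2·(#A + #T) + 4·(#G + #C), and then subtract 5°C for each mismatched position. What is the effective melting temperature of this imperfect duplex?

Primer base counts: A=9, T=5, G=1, C=1 → A+T=14, G+C=2
Perfect-match Tm = 2(14) + 4(2) = 28 + 8 = 36°C
Mismatches (positions where the bases are not complementary): 2 (at positions 12, 16)
Effective Tm = 36 − 2×5 = 36 − 10 = 26°C

26°C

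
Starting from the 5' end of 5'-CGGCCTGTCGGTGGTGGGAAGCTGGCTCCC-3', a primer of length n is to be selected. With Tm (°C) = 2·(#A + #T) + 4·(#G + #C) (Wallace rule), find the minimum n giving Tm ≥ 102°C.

n = 30

First 29 bases: CGGCCTGTCGGTGGTGGGAAGCTGGCTCC → Tm = 100°C (< 102°C)
First 30 bases: CGGCCTGTCGGTGGTGGGAAGCTGGCTCCC → Tm = 104°C (≥ 102°C)
Since every base adds ≥2°C, Tm only increases with n, so the threshold is first crossed at n = 30.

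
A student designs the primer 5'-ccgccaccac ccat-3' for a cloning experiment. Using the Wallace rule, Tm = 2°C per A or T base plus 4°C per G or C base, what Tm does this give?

48°C

Scanning the sequence gives T=1, A=3, G=1, C=9.
A+T = 4, G+C = 10
Tm = 2×4 + 4×10 = 48°C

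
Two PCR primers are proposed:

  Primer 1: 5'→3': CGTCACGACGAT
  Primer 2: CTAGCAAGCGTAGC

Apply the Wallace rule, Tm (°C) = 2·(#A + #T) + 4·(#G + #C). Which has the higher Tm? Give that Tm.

Primer 1: A+T=5, G+C=7 → Tm = 2(5)+4(7) = 38°C
Primer 2: A+T=6, G+C=8 → Tm = 2(6)+4(8) = 44°C
38°C vs 44°C → primer 2 is higher.

Primer 2, 44°C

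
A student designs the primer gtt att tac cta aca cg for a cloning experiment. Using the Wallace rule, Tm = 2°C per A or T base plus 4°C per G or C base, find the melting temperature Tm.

46°C

T=6, A=5, G=2, C=4
AT pairs contribute 11, GC pairs contribute 6.
Tm = 2(11) + 4(6) = 22 + 24 = 46°C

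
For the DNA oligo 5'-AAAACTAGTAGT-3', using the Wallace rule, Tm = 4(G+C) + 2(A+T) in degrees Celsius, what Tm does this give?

Base counts: T=3, C=1, G=2, A=6
A+T = 9, G+C = 3
Tm = 2(9) + 4(3) = 18 + 12 = 30°C

30°C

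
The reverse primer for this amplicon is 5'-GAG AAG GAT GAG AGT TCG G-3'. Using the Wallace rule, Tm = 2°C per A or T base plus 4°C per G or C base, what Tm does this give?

C=1, A=6, T=3, G=9
So N_AT = 9 and N_GC = 10.
Tm = 4·10 + 2·9 = 40 + 18 = 58°C

58°C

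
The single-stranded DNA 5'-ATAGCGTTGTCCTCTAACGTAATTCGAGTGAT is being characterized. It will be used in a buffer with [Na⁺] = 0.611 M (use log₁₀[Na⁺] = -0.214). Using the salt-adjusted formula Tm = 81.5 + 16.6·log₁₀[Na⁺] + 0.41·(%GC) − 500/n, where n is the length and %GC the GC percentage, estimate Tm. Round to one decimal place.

79.0°C

Length n = 32. Base counts: C=6, G=7, A=8, T=11
G+C = 13, so %GC = 13/32 × 100 = 40.625%
Salt term: 16.6 × (-0.214) = -3.552
GC term: 0.41 × 40.625 = 16.656; length term: −500/32 = −15.625
Tm = 81.5 + (-3.552) + 16.656 − 15.625 = 78.979 → 79.0°C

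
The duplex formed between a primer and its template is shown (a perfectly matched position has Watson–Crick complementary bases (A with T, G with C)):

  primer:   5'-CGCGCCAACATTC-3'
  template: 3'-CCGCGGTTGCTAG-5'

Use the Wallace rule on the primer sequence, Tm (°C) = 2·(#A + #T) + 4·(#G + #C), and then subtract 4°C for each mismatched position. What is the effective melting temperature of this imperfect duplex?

30°C

Primer base counts: A=3, T=2, G=2, C=6 → A+T=5, G+C=8
Perfect-match Tm = 2(5) + 4(8) = 10 + 32 = 42°C
Mismatches (positions where the bases are not complementary): 3 (at positions 1, 10, 11)
Effective Tm = 42 − 3×4 = 42 − 12 = 30°C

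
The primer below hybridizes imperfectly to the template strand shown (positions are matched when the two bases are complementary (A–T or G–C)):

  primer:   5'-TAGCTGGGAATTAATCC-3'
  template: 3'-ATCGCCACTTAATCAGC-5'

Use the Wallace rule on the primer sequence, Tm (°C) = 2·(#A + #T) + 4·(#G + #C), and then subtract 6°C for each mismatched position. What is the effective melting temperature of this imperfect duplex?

24°C

Primer base counts: A=5, T=5, G=4, C=3 → A+T=10, G+C=7
Perfect-match Tm = 2(10) + 4(7) = 20 + 28 = 48°C
Mismatches (positions where the bases are not complementary): 4 (at positions 5, 7, 14, 17)
Effective Tm = 48 − 4×6 = 48 − 24 = 24°C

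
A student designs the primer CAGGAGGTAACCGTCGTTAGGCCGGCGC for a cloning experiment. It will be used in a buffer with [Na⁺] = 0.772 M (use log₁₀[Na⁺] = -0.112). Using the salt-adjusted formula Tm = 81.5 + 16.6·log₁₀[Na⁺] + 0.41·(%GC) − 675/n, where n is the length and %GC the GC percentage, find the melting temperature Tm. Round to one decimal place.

83.4°C

Length n = 28. Counting bases: T=4, G=11, A=5, C=8
G+C = 19, so %GC = 19/28 × 100 = 67.857%
Salt term: 16.6 × (-0.112) = -1.859
GC term: 0.41 × 67.857 = 27.821; length term: −675/28 = −24.107
Tm = 81.5 + (-1.859) + 27.821 − 24.107 = 83.355 → 83.4°C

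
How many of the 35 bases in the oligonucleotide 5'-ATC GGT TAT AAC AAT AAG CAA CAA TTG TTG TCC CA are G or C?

12

Counting bases: G=5, C=7, T=10, A=13
G+C = 5 + 7 = 12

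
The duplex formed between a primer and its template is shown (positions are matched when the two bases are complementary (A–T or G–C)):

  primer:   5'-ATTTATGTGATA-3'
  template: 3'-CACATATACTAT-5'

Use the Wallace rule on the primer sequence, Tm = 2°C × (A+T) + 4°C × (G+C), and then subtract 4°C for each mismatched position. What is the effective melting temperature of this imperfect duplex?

Primer base counts: A=4, T=6, G=2, C=0 → A+T=10, G+C=2
Perfect-match Tm = 2(10) + 4(2) = 20 + 8 = 28°C
Mismatches (positions where the bases are not complementary): 3 (at positions 1, 3, 7)
Effective Tm = 28 − 3×4 = 28 − 12 = 16°C

16°C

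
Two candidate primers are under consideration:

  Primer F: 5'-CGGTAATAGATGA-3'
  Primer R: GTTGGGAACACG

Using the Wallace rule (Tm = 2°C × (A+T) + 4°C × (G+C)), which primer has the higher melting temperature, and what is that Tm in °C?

Primer F: A+T=8, G+C=5 → Tm = 2(8)+4(5) = 36°C
Primer R: A+T=5, G+C=7 → Tm = 2(5)+4(7) = 38°C
36°C vs 38°C → primer R is higher.

Primer R, 38°C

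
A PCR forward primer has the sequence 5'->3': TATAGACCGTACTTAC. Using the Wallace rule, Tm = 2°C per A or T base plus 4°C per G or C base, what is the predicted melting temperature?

44°C

Scanning the sequence gives G=2, A=5, T=5, C=4.
AT pairs contribute 10, GC pairs contribute 6.
Tm = 2(10) + 4(6) = 20 + 24 = 44°C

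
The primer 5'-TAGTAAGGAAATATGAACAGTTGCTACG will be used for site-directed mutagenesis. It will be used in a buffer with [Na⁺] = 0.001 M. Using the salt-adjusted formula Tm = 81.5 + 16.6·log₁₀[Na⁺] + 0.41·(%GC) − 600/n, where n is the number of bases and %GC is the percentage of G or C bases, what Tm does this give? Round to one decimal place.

24.9°C

Length n = 28. Scanning the sequence gives A=11, T=7, C=3, G=7.
G+C = 10, so %GC = 10/28 × 100 = 35.714%
Salt term: 16.6 × (-3) = -49.8
GC term: 0.41 × 35.714 = 14.643; length term: −600/28 = −21.429
Tm = 81.5 + (-49.8) + 14.643 − 21.429 = 24.914 → 24.9°C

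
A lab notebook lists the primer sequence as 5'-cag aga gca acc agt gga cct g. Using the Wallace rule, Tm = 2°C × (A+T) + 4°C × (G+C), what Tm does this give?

Counting bases: T=2, G=7, C=6, A=7
So N_AT = 9 and N_GC = 13.
Tm = 2×9 + 4×13 = 70°C

70°C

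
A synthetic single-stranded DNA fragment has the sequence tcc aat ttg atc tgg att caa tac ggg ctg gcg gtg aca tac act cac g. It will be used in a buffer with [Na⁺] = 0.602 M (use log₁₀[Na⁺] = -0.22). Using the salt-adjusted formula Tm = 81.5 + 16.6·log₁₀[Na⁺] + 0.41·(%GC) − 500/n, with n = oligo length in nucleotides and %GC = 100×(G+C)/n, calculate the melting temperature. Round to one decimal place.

Length n = 49. Base counts: G=12, T=13, C=12, A=12
G+C = 24, so %GC = 24/49 × 100 = 48.98%
Salt term: 16.6 × (-0.22) = -3.652
GC term: 0.41 × 48.98 = 20.082; length term: −500/49 = −10.204
Tm = 81.5 + (-3.652) + 20.082 − 10.204 = 87.726 → 87.7°C

87.7°C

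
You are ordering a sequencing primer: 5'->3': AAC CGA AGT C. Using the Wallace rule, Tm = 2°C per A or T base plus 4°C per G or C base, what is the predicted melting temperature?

30°C

Counting bases: A=4, T=1, C=3, G=2
A+T = 5, G+C = 5
Tm = 2(5) + 4(5) = 10 + 20 = 30°C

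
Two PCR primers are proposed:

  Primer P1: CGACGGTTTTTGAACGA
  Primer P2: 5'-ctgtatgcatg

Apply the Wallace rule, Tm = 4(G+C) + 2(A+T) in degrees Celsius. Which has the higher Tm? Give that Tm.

Primer P1: A+T=9, G+C=8 → Tm = 2(9)+4(8) = 50°C
Primer P2: A+T=6, G+C=5 → Tm = 2(6)+4(5) = 32°C
50°C vs 32°C → primer P1 is higher.

Primer P1, 50°C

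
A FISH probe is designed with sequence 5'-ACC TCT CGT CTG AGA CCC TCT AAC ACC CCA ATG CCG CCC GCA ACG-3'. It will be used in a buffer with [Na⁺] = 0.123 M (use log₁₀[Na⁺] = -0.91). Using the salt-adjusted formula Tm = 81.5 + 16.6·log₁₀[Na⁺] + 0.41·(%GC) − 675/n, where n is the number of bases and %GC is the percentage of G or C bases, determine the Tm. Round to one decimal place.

Length n = 45. Scanning the sequence gives C=21, A=10, T=7, G=7.
G+C = 28, so %GC = 28/45 × 100 = 62.222%
Salt term: 16.6 × (-0.91) = -15.106
GC term: 0.41 × 62.222 = 25.511; length term: −675/45 = −15
Tm = 81.5 + (-15.106) + 25.511 − 15 = 76.905 → 76.9°C

76.9°C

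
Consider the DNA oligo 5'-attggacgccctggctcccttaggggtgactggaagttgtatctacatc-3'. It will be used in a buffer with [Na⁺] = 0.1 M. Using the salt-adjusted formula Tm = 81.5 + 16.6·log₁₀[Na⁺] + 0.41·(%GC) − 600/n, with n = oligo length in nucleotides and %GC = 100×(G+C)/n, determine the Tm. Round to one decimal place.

Length n = 49. Base counts: T=14, A=9, C=12, G=14
G+C = 26, so %GC = 26/49 × 100 = 53.061%
Salt term: 16.6 × (-1) = -16.6
GC term: 0.41 × 53.061 = 21.755; length term: −600/49 = −12.245
Tm = 81.5 + (-16.6) + 21.755 − 12.245 = 74.41 → 74.4°C

74.4°C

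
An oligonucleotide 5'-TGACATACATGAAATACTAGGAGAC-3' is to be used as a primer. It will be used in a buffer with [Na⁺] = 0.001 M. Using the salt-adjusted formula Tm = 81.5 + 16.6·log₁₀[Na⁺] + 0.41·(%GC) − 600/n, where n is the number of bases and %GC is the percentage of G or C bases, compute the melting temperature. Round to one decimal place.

Length n = 25. C=4, A=11, G=5, T=5
G+C = 9, so %GC = 9/25 × 100 = 36%
Salt term: 16.6 × (-3) = -49.8
GC term: 0.41 × 36 = 14.76; length term: −600/25 = −24
Tm = 81.5 + (-49.8) + 14.76 − 24 = 22.46 → 22.5°C

22.5°C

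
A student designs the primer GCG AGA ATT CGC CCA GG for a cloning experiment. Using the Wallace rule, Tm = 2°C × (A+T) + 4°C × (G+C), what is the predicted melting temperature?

Base counts: C=5, A=4, T=2, G=6
So N_AT = 6 and N_GC = 11.
Tm = 2×6 + 4×11 = 56°C

56°C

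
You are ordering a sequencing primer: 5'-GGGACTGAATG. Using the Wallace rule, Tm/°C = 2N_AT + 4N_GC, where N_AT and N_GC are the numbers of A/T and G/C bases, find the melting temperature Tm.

Base counts: A=3, C=1, T=2, G=5
A+T = 5, G+C = 6
Tm = 2(5) + 4(6) = 10 + 24 = 34°C

34°C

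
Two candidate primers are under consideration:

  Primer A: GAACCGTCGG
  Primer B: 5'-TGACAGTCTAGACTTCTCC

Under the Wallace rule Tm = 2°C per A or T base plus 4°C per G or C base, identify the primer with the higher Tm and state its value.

Primer B, 56°C

Primer A: A+T=3, G+C=7 → Tm = 2(3)+4(7) = 34°C
Primer B: A+T=10, G+C=9 → Tm = 2(10)+4(9) = 56°C
34°C vs 56°C → primer B is higher.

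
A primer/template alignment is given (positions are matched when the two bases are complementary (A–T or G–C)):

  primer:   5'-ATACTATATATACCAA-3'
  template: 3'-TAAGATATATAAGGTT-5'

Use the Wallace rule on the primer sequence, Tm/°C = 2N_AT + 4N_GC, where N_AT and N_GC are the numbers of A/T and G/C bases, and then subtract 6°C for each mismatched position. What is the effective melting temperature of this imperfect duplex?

26°C

Primer base counts: A=8, T=5, G=0, C=3 → A+T=13, G+C=3
Perfect-match Tm = 2(13) + 4(3) = 26 + 12 = 38°C
Mismatches (positions where the bases are not complementary): 2 (at positions 3, 12)
Effective Tm = 38 − 2×6 = 38 − 12 = 26°C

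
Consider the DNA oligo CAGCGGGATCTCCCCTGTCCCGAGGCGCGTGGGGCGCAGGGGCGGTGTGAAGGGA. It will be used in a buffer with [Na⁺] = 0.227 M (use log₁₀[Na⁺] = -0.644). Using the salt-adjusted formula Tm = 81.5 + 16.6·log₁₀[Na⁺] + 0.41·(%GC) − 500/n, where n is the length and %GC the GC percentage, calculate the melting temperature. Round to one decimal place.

Length n = 55. Scanning the sequence gives T=7, C=15, A=7, G=26.
G+C = 41, so %GC = 41/55 × 100 = 74.545%
Salt term: 16.6 × (-0.644) = -10.69
GC term: 0.41 × 74.545 = 30.563; length term: −500/55 = −9.091
Tm = 81.5 + (-10.69) + 30.563 − 9.091 = 92.282 → 92.3°C

92.3°C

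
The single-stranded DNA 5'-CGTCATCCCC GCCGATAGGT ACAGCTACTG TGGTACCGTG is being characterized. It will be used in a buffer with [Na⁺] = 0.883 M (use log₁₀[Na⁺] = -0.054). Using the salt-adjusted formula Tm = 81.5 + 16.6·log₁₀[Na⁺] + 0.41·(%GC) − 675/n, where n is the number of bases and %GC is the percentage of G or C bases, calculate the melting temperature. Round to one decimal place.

Length n = 40. G=11, C=13, T=9, A=7
G+C = 24, so %GC = 24/40 × 100 = 60%
Salt term: 16.6 × (-0.054) = -0.896
GC term: 0.41 × 60 = 24.6; length term: −675/40 = −16.875
Tm = 81.5 + (-0.896) + 24.6 − 16.875 = 88.329 → 88.3°C

88.3°C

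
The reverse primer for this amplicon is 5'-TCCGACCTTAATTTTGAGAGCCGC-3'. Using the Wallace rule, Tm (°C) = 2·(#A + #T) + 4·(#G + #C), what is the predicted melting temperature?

72°C

T=7, C=7, A=5, G=5
A+T = 12, G+C = 12
Tm = 2×12 + 4×12 = 72°C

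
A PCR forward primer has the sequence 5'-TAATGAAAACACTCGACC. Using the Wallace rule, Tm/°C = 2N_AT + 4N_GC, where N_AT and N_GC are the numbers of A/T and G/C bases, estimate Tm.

50°C

G=2, T=3, C=5, A=8
So N_AT = 11 and N_GC = 7.
Tm = 2×11 + 4×7 = 50°C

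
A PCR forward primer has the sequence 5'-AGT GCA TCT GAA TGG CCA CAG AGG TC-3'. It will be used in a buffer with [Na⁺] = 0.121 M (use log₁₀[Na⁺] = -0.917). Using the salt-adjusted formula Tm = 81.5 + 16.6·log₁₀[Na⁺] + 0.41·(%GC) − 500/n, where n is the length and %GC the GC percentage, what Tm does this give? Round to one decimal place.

Length n = 26. T=5, C=6, G=8, A=7
G+C = 14, so %GC = 14/26 × 100 = 53.846%
Salt term: 16.6 × (-0.917) = -15.222
GC term: 0.41 × 53.846 = 22.077; length term: −500/26 = −19.231
Tm = 81.5 + (-15.222) + 22.077 − 19.231 = 69.124 → 69.1°C

69.1°C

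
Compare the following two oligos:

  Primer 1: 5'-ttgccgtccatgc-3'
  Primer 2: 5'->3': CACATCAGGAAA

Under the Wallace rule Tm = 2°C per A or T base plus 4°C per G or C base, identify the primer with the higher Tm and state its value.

Primer 1: A+T=5, G+C=8 → Tm = 2(5)+4(8) = 42°C
Primer 2: A+T=7, G+C=5 → Tm = 2(7)+4(5) = 34°C
42°C vs 34°C → primer 1 is higher.

Primer 1, 42°C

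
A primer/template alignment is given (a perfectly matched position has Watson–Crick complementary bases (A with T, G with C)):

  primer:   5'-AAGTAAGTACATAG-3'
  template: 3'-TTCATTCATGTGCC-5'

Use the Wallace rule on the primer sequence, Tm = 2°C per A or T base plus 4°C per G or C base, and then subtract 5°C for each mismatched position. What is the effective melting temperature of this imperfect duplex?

26°C

Primer base counts: A=7, T=3, G=3, C=1 → A+T=10, G+C=4
Perfect-match Tm = 2(10) + 4(4) = 20 + 16 = 36°C
Mismatches (positions where the bases are not complementary): 2 (at positions 12, 13)
Effective Tm = 36 − 2×5 = 36 − 10 = 26°C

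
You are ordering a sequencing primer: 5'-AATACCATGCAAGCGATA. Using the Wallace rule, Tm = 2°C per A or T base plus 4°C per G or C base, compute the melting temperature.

50°C

Counting bases: C=4, A=8, G=3, T=3
AT pairs contribute 11, GC pairs contribute 7.
Tm = 2×11 + 4×7 = 50°C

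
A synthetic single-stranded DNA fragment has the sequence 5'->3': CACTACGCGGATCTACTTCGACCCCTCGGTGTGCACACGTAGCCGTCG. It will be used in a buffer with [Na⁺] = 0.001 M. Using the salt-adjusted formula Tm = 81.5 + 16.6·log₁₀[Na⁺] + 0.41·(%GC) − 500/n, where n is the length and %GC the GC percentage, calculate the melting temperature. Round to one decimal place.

46.9°C

Length n = 48. A=8, G=12, C=18, T=10
G+C = 30, so %GC = 30/48 × 100 = 62.5%
Salt term: 16.6 × (-3) = -49.8
GC term: 0.41 × 62.5 = 25.625; length term: −500/48 = −10.417
Tm = 81.5 + (-49.8) + 25.625 − 10.417 = 46.908 → 46.9°C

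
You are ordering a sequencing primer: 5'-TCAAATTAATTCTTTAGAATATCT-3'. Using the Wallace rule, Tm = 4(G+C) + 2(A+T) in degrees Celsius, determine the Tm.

Counting bases: C=3, G=1, T=11, A=9
So N_AT = 20 and N_GC = 4.
Tm = 2×20 + 4×4 = 56°C

56°C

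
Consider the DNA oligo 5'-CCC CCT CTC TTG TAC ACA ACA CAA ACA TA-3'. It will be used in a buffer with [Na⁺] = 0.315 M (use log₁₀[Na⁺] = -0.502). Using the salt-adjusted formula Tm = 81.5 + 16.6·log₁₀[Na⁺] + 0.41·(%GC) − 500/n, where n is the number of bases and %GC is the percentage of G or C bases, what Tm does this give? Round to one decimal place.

74.3°C

Length n = 29. A=10, T=6, C=12, G=1
G+C = 13, so %GC = 13/29 × 100 = 44.828%
Salt term: 16.6 × (-0.502) = -8.333
GC term: 0.41 × 44.828 = 18.379; length term: −500/29 = −17.241
Tm = 81.5 + (-8.333) + 18.379 − 17.241 = 74.305 → 74.3°C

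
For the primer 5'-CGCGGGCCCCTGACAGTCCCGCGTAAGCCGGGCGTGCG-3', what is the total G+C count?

30

Base counts: G=15, A=4, T=4, C=15
G+C = 15 + 15 = 30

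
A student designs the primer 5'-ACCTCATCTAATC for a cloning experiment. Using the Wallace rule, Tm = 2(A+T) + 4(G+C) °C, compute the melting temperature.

Counting bases: T=4, G=0, C=5, A=4
So N_AT = 8 and N_GC = 5.
Tm = 2(8) + 4(5) = 16 + 20 = 36°C

36°C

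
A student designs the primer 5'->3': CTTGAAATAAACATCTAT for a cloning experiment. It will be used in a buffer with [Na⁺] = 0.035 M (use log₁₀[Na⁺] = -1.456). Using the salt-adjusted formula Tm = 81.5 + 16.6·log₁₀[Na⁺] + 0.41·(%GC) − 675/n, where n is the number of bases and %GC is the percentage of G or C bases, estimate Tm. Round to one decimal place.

Length n = 18. G=1, C=3, A=8, T=6
G+C = 4, so %GC = 4/18 × 100 = 22.222%
Salt term: 16.6 × (-1.456) = -24.17
GC term: 0.41 × 22.222 = 9.111; length term: −675/18 = −37.5
Tm = 81.5 + (-24.17) + 9.111 − 37.5 = 28.941 → 28.9°C

28.9°C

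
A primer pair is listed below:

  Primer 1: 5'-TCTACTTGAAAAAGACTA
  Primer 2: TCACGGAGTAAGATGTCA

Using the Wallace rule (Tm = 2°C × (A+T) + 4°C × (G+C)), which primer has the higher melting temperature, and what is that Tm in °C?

Primer 2, 52°C

Primer 1: A+T=13, G+C=5 → Tm = 2(13)+4(5) = 46°C
Primer 2: A+T=10, G+C=8 → Tm = 2(10)+4(8) = 52°C
46°C vs 52°C → primer 2 is higher.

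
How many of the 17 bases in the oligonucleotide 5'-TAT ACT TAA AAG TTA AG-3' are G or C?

A=8, C=1, T=6, G=2
Total G or C: 2 + 1 = 3

3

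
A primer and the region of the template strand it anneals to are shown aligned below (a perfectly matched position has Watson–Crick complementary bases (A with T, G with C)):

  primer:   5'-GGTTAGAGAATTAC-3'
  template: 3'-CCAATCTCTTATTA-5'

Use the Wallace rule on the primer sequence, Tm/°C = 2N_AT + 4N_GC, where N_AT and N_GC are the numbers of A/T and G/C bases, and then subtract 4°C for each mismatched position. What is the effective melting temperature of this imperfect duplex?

Primer base counts: A=5, T=4, G=4, C=1 → A+T=9, G+C=5
Perfect-match Tm = 2(9) + 4(5) = 18 + 20 = 38°C
Mismatches (positions where the bases are not complementary): 2 (at positions 12, 14)
Effective Tm = 38 − 2×4 = 38 − 8 = 30°C

30°C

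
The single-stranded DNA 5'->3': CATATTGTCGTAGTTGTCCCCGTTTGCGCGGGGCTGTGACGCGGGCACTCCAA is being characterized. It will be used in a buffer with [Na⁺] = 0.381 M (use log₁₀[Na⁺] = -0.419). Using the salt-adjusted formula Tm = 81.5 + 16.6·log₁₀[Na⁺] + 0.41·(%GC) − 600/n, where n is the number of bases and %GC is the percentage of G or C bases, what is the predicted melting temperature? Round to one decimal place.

Length n = 53. Counting bases: C=15, T=14, A=7, G=17
G+C = 32, so %GC = 32/53 × 100 = 60.377%
Salt term: 16.6 × (-0.419) = -6.955
GC term: 0.41 × 60.377 = 24.755; length term: −600/53 = −11.321
Tm = 81.5 + (-6.955) + 24.755 − 11.321 = 87.979 → 88.0°C

88.0°C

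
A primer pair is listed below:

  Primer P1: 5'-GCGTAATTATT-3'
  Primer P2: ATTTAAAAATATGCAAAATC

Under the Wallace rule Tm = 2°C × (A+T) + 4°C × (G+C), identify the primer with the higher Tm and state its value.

Primer P2, 46°C

Primer P1: A+T=8, G+C=3 → Tm = 2(8)+4(3) = 28°C
Primer P2: A+T=17, G+C=3 → Tm = 2(17)+4(3) = 46°C
28°C vs 46°C → primer P2 is higher.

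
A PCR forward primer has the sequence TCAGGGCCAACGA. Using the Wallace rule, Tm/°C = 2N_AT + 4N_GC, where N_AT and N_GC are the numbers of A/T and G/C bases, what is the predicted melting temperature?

Base counts: C=4, A=4, T=1, G=4
So N_AT = 5 and N_GC = 8.
Tm = 2(5) + 4(8) = 10 + 32 = 42°C

42°C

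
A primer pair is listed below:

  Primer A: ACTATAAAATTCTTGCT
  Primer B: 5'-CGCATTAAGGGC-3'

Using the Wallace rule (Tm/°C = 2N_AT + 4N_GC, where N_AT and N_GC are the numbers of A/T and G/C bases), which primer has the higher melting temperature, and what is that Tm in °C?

Primer A, 42°C

Primer A: A+T=13, G+C=4 → Tm = 2(13)+4(4) = 42°C
Primer B: A+T=5, G+C=7 → Tm = 2(5)+4(7) = 38°C
42°C vs 38°C → primer A is higher.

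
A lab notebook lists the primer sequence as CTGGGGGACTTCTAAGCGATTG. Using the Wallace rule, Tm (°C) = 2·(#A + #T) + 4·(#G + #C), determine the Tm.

68°C

C=4, A=4, G=8, T=6
A+T = 10, G+C = 12
Tm = 4·12 + 2·10 = 48 + 20 = 68°C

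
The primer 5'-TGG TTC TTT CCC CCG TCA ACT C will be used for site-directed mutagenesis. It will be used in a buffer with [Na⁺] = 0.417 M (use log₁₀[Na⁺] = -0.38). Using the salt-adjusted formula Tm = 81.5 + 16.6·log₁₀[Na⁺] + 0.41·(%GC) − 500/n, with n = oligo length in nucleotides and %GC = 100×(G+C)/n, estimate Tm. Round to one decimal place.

Length n = 22. Counting bases: T=8, G=3, A=2, C=9
G+C = 12, so %GC = 12/22 × 100 = 54.545%
Salt term: 16.6 × (-0.38) = -6.308
GC term: 0.41 × 54.545 = 22.363; length term: −500/22 = −22.727
Tm = 81.5 + (-6.308) + 22.363 − 22.727 = 74.828 → 74.8°C

74.8°C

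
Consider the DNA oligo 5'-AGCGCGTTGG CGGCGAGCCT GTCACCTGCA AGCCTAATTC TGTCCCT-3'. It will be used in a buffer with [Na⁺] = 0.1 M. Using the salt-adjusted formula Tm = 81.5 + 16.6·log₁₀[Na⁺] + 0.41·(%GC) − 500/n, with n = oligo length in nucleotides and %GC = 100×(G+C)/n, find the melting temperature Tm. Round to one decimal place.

Length n = 47. Scanning the sequence gives T=11, C=16, G=13, A=7.
G+C = 29, so %GC = 29/47 × 100 = 61.702%
Salt term: 16.6 × (-1) = -16.6
GC term: 0.41 × 61.702 = 25.298; length term: −500/47 = −10.638
Tm = 81.5 + (-16.6) + 25.298 − 10.638 = 79.56 → 79.6°C

79.6°C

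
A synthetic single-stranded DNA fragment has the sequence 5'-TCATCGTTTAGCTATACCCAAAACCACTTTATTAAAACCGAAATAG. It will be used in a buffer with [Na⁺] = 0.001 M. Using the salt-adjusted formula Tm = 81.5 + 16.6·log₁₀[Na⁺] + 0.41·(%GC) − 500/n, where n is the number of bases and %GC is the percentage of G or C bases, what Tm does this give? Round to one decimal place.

Length n = 46. A=18, G=4, C=11, T=13
G+C = 15, so %GC = 15/46 × 100 = 32.609%
Salt term: 16.6 × (-3) = -49.8
GC term: 0.41 × 32.609 = 13.37; length term: −500/46 = −10.87
Tm = 81.5 + (-49.8) + 13.37 − 10.87 = 34.2 → 34.2°C

34.2°C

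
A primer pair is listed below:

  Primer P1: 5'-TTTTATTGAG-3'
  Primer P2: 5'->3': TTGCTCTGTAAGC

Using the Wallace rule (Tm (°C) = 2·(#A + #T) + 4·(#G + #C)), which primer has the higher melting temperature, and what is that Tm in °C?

Primer P2, 38°C

Primer P1: A+T=8, G+C=2 → Tm = 2(8)+4(2) = 24°C
Primer P2: A+T=7, G+C=6 → Tm = 2(7)+4(6) = 38°C
24°C vs 38°C → primer P2 is higher.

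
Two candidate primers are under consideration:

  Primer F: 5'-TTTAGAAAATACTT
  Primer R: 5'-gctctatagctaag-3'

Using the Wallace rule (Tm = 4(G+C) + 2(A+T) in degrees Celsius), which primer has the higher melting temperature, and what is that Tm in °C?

Primer F: A+T=12, G+C=2 → Tm = 2(12)+4(2) = 32°C
Primer R: A+T=8, G+C=6 → Tm = 2(8)+4(6) = 40°C
32°C vs 40°C → primer R is higher.

Primer R, 40°C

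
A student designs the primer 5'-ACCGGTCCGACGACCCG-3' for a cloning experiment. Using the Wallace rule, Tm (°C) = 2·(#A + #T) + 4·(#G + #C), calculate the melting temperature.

60°C

Counting bases: G=5, T=1, C=8, A=3
So N_AT = 4 and N_GC = 13.
Tm = 2(4) + 4(13) = 8 + 52 = 60°C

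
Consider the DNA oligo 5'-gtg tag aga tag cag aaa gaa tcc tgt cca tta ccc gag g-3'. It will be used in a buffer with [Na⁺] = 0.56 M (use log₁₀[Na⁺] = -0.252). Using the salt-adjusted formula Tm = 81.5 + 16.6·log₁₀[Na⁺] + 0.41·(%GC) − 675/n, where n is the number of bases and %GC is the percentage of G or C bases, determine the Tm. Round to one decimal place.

Length n = 40. Scanning the sequence gives T=8, C=8, G=11, A=13.
G+C = 19, so %GC = 19/40 × 100 = 47.5%
Salt term: 16.6 × (-0.252) = -4.183
GC term: 0.41 × 47.5 = 19.475; length term: −675/40 = −16.875
Tm = 81.5 + (-4.183) + 19.475 − 16.875 = 79.917 → 79.9°C

79.9°C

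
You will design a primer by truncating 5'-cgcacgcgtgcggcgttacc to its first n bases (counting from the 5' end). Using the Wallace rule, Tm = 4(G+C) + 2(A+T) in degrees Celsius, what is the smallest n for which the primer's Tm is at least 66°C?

n = 19

First 18 bases: CGCACGCGTGCGGCGTTA → Tm = 62°C (< 66°C)
First 19 bases: CGCACGCGTGCGGCGTTAC → Tm = 66°C (≥ 66°C)
Since every base adds ≥2°C, Tm only increases with n, so the threshold is first crossed at n = 19.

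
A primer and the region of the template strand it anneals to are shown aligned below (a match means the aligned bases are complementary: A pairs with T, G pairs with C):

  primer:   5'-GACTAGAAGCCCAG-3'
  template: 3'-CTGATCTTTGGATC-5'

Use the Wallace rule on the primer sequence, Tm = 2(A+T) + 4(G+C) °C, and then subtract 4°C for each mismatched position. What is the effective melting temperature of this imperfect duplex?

Primer base counts: A=5, T=1, G=4, C=4 → A+T=6, G+C=8
Perfect-match Tm = 2(6) + 4(8) = 12 + 32 = 44°C
Mismatches (positions where the bases are not complementary): 2 (at positions 9, 12)
Effective Tm = 44 − 2×4 = 44 − 8 = 36°C

36°C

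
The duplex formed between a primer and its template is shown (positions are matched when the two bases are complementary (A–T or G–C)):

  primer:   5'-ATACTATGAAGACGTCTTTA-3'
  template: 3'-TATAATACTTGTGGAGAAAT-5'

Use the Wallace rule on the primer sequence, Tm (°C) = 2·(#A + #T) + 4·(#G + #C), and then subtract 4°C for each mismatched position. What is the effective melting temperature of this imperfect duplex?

40°C

Primer base counts: A=7, T=7, G=3, C=3 → A+T=14, G+C=6
Perfect-match Tm = 2(14) + 4(6) = 28 + 24 = 52°C
Mismatches (positions where the bases are not complementary): 3 (at positions 4, 11, 14)
Effective Tm = 52 − 3×4 = 52 − 12 = 40°C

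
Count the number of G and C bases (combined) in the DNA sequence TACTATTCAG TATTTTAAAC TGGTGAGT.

8

Counting bases: G=5, T=12, A=8, C=3
G+C = 5 + 3 = 8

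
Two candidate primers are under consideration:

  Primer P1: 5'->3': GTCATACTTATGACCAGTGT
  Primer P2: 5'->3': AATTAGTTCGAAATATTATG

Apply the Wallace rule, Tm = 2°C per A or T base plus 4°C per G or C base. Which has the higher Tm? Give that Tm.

Primer P1: A+T=12, G+C=8 → Tm = 2(12)+4(8) = 56°C
Primer P2: A+T=16, G+C=4 → Tm = 2(16)+4(4) = 48°C
56°C vs 48°C → primer P1 is higher.

Primer P1, 56°C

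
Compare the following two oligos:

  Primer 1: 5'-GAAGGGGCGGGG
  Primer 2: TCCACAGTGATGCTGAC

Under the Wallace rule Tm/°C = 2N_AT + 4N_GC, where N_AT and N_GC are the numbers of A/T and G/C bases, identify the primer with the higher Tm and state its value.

Primer 1: A+T=2, G+C=10 → Tm = 2(2)+4(10) = 44°C
Primer 2: A+T=8, G+C=9 → Tm = 2(8)+4(9) = 52°C
44°C vs 52°C → primer 2 is higher.

Primer 2, 52°C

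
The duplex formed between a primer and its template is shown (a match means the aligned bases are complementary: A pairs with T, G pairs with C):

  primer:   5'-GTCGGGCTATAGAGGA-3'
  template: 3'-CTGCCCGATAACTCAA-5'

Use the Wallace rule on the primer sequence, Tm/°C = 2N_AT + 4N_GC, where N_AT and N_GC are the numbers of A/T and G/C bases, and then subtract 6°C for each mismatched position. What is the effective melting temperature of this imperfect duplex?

Primer base counts: A=4, T=3, G=7, C=2 → A+T=7, G+C=9
Perfect-match Tm = 2(7) + 4(9) = 14 + 36 = 50°C
Mismatches (positions where the bases are not complementary): 4 (at positions 2, 11, 15, 16)
Effective Tm = 50 − 4×6 = 50 − 24 = 26°C

26°C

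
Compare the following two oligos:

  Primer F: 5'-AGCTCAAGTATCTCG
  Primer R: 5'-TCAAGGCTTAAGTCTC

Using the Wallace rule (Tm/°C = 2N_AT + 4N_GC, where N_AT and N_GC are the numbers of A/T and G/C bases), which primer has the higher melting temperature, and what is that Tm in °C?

Primer R, 46°C

Primer F: A+T=8, G+C=7 → Tm = 2(8)+4(7) = 44°C
Primer R: A+T=9, G+C=7 → Tm = 2(9)+4(7) = 46°C
44°C vs 46°C → primer R is higher.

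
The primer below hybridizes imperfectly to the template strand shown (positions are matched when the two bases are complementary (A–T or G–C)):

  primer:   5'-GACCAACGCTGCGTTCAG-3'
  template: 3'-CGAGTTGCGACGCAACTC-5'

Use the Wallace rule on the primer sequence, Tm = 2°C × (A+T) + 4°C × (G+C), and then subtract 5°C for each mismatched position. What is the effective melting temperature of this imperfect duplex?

Primer base counts: A=4, T=3, G=5, C=6 → A+T=7, G+C=11
Perfect-match Tm = 2(7) + 4(11) = 14 + 44 = 58°C
Mismatches (positions where the bases are not complementary): 3 (at positions 2, 3, 16)
Effective Tm = 58 − 3×5 = 58 − 15 = 43°C

43°C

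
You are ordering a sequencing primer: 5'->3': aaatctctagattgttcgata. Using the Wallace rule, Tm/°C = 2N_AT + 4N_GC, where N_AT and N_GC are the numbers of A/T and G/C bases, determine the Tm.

54°C

Base counts: G=3, C=3, T=8, A=7
So N_AT = 15 and N_GC = 6.
Tm = 2×15 + 4×6 = 54°C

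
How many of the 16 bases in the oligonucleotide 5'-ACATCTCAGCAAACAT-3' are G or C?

6

Scanning the sequence gives T=3, A=7, G=1, C=5.
G+C = 1 + 5 = 6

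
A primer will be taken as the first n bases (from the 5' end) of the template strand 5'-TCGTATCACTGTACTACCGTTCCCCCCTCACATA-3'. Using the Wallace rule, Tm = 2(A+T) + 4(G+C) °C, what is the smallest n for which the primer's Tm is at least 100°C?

n = 33

First 32 bases: TCGTATCACTGTACTACCGTTCCCCCCTCACA → Tm = 98°C (< 100°C)
First 33 bases: TCGTATCACTGTACTACCGTTCCCCCCTCACAT → Tm = 100°C (≥ 100°C)
Since every base adds ≥2°C, Tm only increases with n, so the threshold is first crossed at n = 33.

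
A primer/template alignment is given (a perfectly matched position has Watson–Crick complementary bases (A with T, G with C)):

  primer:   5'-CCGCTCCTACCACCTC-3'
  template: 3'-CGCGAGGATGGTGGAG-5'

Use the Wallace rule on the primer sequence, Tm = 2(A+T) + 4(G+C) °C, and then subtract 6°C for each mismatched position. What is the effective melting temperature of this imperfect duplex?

48°C

Primer base counts: A=2, T=3, G=1, C=10 → A+T=5, G+C=11
Perfect-match Tm = 2(5) + 4(11) = 10 + 44 = 54°C
Mismatches (positions where the bases are not complementary): 1 (at position 1)
Effective Tm = 54 − 1×6 = 54 − 6 = 48°C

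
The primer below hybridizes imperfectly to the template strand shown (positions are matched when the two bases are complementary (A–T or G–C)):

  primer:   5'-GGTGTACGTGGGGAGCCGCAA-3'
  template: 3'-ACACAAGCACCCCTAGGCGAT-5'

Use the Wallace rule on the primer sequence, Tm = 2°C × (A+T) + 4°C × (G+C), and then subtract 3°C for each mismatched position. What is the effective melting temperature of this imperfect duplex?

Primer base counts: A=4, T=3, G=10, C=4 → A+T=7, G+C=14
Perfect-match Tm = 2(7) + 4(14) = 14 + 56 = 70°C
Mismatches (positions where the bases are not complementary): 4 (at positions 1, 6, 15, 20)
Effective Tm = 70 − 4×3 = 70 − 12 = 58°C

58°C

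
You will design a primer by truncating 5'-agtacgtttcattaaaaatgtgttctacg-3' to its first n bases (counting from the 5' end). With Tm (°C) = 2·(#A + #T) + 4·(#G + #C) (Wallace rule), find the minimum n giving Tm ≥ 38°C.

n = 15

First 14 bases: AGTACGTTTCATTA → Tm = 36°C (< 38°C)
First 15 bases: AGTACGTTTCATTAA → Tm = 38°C (≥ 38°C)
Each additional base adds 2°C (A/T) or 4°C (G/C), so Tm is non-decreasing in n; n = 15 is the first length to reach 38°C.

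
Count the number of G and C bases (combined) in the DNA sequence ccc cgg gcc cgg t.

12

Scanning the sequence gives T=1, C=7, A=0, G=5.
G+C = 5 + 7 = 12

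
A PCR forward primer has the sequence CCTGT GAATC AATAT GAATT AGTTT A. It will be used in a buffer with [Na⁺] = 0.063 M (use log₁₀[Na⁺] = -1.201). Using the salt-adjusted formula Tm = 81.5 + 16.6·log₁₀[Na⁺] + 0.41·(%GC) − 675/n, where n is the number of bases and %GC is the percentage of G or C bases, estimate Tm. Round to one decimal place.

Length n = 26. Scanning the sequence gives G=4, C=3, A=9, T=10.
G+C = 7, so %GC = 7/26 × 100 = 26.923%
Salt term: 16.6 × (-1.201) = -19.937
GC term: 0.41 × 26.923 = 11.038; length term: −675/26 = −25.962
Tm = 81.5 + (-19.937) + 11.038 − 25.962 = 46.639 → 46.6°C

46.6°C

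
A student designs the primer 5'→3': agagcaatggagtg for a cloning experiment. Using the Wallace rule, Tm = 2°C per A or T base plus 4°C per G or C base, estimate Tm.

42°C

Scanning the sequence gives G=6, C=1, A=5, T=2.
So N_AT = 7 and N_GC = 7.
Tm = 2(7) + 4(7) = 14 + 28 = 42°C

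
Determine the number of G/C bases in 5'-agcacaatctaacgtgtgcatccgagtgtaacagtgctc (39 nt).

19

Base counts: T=9, C=10, G=9, A=11
G+C = 9 + 10 = 19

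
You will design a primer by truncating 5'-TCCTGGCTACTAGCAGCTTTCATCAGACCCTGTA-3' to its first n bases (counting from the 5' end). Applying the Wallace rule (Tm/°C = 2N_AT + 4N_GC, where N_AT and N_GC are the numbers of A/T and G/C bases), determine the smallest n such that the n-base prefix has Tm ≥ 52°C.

First 16 bases: TCCTGGCTACTAGCAG → Tm = 50°C (< 52°C)
First 17 bases: TCCTGGCTACTAGCAGC → Tm = 54°C (≥ 52°C)
Since every base adds ≥2°C, Tm only increases with n, so the threshold is first crossed at n = 17.

n = 17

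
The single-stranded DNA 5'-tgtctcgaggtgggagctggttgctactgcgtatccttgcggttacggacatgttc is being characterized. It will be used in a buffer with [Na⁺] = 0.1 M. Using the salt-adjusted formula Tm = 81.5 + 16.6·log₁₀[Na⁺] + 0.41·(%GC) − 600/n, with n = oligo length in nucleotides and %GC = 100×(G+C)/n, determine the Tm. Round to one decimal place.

76.9°C

Length n = 56. Base counts: T=18, G=19, A=7, C=12
G+C = 31, so %GC = 31/56 × 100 = 55.357%
Salt term: 16.6 × (-1) = -16.6
GC term: 0.41 × 55.357 = 22.696; length term: −600/56 = −10.714
Tm = 81.5 + (-16.6) + 22.696 − 10.714 = 76.882 → 76.9°C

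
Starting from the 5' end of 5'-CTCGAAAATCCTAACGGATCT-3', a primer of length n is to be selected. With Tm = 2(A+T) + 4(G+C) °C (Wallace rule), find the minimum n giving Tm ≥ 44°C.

First 15 bases: CTCGAAAATCCTAAC → Tm = 42°C (< 44°C)
First 16 bases: CTCGAAAATCCTAACG → Tm = 46°C (≥ 44°C)
Each additional base adds 2°C (A/T) or 4°C (G/C), so Tm is non-decreasing in n; n = 16 is the first length to reach 44°C.

n = 16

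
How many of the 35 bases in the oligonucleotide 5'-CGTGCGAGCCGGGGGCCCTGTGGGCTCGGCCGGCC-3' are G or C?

C=13, A=1, T=4, G=17
Total G or C: 17 + 13 = 30

30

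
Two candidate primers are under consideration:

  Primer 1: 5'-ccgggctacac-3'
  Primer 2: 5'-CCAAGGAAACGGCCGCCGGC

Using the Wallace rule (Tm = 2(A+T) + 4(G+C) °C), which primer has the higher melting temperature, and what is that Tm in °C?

Primer 1: A+T=3, G+C=8 → Tm = 2(3)+4(8) = 38°C
Primer 2: A+T=5, G+C=15 → Tm = 2(5)+4(15) = 70°C
38°C vs 70°C → primer 2 is higher.

Primer 2, 70°C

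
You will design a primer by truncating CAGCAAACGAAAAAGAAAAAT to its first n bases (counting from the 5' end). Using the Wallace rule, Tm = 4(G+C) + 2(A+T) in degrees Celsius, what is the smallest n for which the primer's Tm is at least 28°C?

First 8 bases: CAGCAAAC → Tm = 24°C (< 28°C)
First 9 bases: CAGCAAACG → Tm = 28°C (≥ 28°C)
Since every base adds ≥2°C, Tm only increases with n, so the threshold is first crossed at n = 9.

n = 9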